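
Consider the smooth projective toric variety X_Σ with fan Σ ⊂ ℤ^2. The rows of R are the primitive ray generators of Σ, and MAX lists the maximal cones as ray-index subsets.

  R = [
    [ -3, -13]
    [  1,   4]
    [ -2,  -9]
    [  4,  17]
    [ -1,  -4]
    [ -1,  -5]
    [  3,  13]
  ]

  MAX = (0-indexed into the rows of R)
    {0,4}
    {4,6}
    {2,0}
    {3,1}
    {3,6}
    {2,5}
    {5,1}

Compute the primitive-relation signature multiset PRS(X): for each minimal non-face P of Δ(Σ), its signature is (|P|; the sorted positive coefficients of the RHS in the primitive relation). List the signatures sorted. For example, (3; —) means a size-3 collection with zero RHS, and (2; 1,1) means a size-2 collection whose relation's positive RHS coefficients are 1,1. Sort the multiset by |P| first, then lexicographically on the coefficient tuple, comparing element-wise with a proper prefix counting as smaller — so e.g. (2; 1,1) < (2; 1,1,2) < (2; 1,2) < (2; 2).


Σ has 14 primitive collections:

  P={0,6}:  v_{0} + v_{6} = 0  →  sig = (2; —)
  P={1,4}:  v_{1} + v_{4} = 0  →  sig = (2; —)
  P={0,1}:  v_{0} + v_{1} = v_{2}  →  sig = (2; 1)
  P={0,3}:  v_{0} + v_{3} = v_{1}  →  sig = (2; 1)
  P={1,2}:  v_{1} + v_{2} = v_{5}  →  sig = (2; 1)
  P={1,6}:  v_{1} + v_{6} = v_{3}  →  sig = (2; 1)
  P={2,4}:  v_{2} + v_{4} = v_{0}  →  sig = (2; 1)
  P={2,6}:  v_{2} + v_{6} = v_{1}  →  sig = (2; 1)
  P={3,4}:  v_{3} + v_{4} = v_{6}  →  sig = (2; 1)
  P={4,5}:  v_{4} + v_{5} = v_{2}  →  sig = (2; 1)
  P={0,5}:  v_{0} + v_{5} = 2·v_{2}  →  sig = (2; 2)
  P={2,3}:  v_{2} + v_{3} = 2·v_{1}  →  sig = (2; 2)
  P={5,6}:  v_{5} + v_{6} = 2·v_{1}  →  sig = (2; 2)
  P={3,5}:  v_{3} + v_{5} = 3·v_{1}  →  sig = (2; 3)

Hence PRS(X_Σ) =
[(2; —), (2; —), (2; 1), (2; 1), (2; 1), (2; 1), (2; 1), (2; 1), (2; 1), (2; 1), (2; 2), (2; 2), (2; 2), (2; 3)]


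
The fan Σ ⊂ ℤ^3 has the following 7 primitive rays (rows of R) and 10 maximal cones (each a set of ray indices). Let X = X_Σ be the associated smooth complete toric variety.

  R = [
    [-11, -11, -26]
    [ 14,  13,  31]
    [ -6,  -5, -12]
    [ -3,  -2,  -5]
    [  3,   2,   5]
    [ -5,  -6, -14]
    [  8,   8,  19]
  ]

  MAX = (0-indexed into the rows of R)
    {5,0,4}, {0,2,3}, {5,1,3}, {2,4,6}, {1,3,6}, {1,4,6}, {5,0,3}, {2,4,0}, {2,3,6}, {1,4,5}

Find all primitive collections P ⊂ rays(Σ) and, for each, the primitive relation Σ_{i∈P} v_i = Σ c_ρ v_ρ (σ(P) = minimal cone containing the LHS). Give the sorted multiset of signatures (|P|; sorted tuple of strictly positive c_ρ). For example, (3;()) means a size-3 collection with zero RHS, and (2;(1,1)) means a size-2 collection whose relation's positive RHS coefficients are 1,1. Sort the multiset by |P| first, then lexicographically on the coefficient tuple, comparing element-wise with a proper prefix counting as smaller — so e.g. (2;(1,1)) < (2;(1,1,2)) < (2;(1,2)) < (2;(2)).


|primitive collections| = 6. Relations:

  P={3,4}:  v_{3} + v_{4} = 0  ⇒ sig = (2;())
  P={0,1}:  v_{0} + v_{1} = v_{4}  ⇒ sig = (2;(1))
  P={1,2}:  v_{1} + v_{2} = v_{6}  ⇒ sig = (2;(1))
  P={2,5}:  v_{2} + v_{5} = v_{0}  ⇒ sig = (2;(1))
  P={5,6}:  v_{5} + v_{6} = v_{4}  ⇒ sig = (2;(1))
  P={0,6}:  v_{0} + v_{6} = v_{2} + v_{4}  ⇒ sig = (2;(1,1))

Hence PRS(X_Σ) =
[(2;()), (2;(1)), (2;(1)), (2;(1)), (2;(1)), (2;(1,1))]


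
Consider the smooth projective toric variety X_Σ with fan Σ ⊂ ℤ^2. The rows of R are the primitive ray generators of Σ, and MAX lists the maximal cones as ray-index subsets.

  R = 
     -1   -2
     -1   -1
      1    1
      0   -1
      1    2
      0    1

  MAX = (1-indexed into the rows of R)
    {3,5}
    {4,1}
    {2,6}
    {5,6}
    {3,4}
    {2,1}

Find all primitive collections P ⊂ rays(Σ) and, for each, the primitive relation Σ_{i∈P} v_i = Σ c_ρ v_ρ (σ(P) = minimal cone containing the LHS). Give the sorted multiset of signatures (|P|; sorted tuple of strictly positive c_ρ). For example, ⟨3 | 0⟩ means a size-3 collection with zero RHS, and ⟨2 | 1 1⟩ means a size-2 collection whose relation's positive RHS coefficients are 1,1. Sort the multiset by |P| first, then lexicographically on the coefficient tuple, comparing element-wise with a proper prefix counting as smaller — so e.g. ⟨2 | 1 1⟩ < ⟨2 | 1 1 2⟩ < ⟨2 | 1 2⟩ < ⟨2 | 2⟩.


Primitive collections (9):

  • {1,5}:  v_{1} + v_{5} = 0 — sig = ⟨2 | 0⟩
  • {2,3}:  v_{2} + v_{3} = 0 — sig = ⟨2 | 0⟩
  • {4,6}:  v_{4} + v_{6} = 0 — sig = ⟨2 | 0⟩
  • {1,3}:  v_{1} + v_{3} = v_{4} — sig = ⟨2 | 1⟩
  • {1,6}:  v_{1} + v_{6} = v_{2} — sig = ⟨2 | 1⟩
  • {2,4}:  v_{2} + v_{4} = v_{1} — sig = ⟨2 | 1⟩
  • {2,5}:  v_{2} + v_{5} = v_{6} — sig = ⟨2 | 1⟩
  • {3,6}:  v_{3} + v_{6} = v_{5} — sig = ⟨2 | 1⟩
  • {4,5}:  v_{4} + v_{5} = v_{3} — sig = ⟨2 | 1⟩

Signatures (|P|; sorted positive RHS coefficients), sorted:
{ ⟨2 | 0⟩ ×3,  ⟨2 | 1⟩ ×6 }


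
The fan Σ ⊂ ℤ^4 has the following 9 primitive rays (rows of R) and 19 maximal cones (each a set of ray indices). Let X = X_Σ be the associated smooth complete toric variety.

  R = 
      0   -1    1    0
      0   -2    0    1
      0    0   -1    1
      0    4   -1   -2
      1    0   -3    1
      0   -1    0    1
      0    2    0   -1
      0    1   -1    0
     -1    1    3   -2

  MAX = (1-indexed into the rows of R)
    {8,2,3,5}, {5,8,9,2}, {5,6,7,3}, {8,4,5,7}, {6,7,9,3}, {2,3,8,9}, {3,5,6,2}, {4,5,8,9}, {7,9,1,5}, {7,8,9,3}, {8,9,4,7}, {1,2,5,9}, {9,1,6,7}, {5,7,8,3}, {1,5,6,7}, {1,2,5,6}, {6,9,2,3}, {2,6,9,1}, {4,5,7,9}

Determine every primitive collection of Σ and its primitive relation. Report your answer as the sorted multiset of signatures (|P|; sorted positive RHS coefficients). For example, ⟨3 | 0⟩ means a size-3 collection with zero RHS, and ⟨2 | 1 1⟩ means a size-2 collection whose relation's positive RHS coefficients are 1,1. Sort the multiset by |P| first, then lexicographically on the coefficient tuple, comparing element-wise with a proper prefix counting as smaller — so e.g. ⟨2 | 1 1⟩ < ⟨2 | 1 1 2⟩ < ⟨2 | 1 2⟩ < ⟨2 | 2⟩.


Σ has 11 primitive collections:

  P = {1,8}:  v_{1} + v_{8} = 0  ⇒ sig = ⟨2 | 0⟩
  P = {2,7}:  v_{2} + v_{7} = 0  ⇒ sig = ⟨2 | 0⟩
  P = {1,3}:  v_{1} + v_{3} = v_{6}  ⇒ sig = ⟨2 | 1⟩
  P = {6,8}:  v_{6} + v_{8} = v_{3}  ⇒ sig = ⟨2 | 1⟩
  P = {4,6}:  v_{4} + v_{6} = v_{7} + v_{8}  ⇒ sig = ⟨2 | 1 1⟩
  P = {1,4}:  v_{1} + v_{4} = v_{5} + v_{7} + v_{9}  ⇒ sig = ⟨2 | 1 1 1⟩
  P = {2,4}:  v_{2} + v_{4} = v_{5} + v_{8} + v_{9}  ⇒ sig = ⟨2 | 1 1 1⟩
  P = {3,4}:  v_{3} + v_{4} = v_{7} + 2·v_{8}  ⇒ sig = ⟨2 | 1 2⟩
  P = {5,6,9}:  v_{5} + v_{6} + v_{9} = 0  ⇒ sig = ⟨3 | 0⟩
  P = {3,5,9}:  v_{3} + v_{5} + v_{9} = v_{8}  ⇒ sig = ⟨3 | 1⟩
  P = {5,7,8,9}:  v_{5} + v_{7} + v_{8} + v_{9} = v_{4}  ⇒ sig = ⟨4 | 1⟩

Hence PRS(X_Σ) =
    |P|=2: 8 collections, coeffs (), (), (1), (1), (1,1), (1,1,1), (1,1,1), (1,2)
    |P|=3: 2 collections, coeffs (), (1)
    |P|=4: 1 collection, coeffs (1)


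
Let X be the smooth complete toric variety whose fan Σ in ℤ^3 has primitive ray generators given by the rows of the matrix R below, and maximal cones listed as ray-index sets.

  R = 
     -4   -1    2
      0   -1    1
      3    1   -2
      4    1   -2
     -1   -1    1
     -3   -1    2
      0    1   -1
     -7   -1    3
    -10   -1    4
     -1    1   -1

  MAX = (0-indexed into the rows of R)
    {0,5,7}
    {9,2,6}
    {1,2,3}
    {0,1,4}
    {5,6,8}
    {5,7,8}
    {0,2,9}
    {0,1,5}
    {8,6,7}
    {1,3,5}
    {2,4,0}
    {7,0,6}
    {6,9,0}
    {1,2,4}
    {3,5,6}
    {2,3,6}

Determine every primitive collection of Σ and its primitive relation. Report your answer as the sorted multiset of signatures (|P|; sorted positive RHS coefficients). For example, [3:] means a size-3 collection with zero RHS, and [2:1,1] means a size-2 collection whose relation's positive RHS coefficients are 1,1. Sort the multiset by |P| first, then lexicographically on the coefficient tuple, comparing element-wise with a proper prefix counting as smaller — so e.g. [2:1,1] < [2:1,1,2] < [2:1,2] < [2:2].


Δ(Σ) — 10 vertices, 25 min non-faces:

  {0,3}:  v_{0} + v_{3} = 0  →  sig = [2:]
  {1,6}:  v_{1} + v_{6} = 0  →  sig = [2:]
  {2,5}:  v_{2} + v_{5} = 0  →  sig = [2:]
  {1,7}:  v_{1} + v_{7} = v_{0} + v_{5}  →  sig = [2:1,1]
  {1,8}:  v_{1} + v_{8} = v_{5} + v_{7}  →  sig = [2:1,1]
  {1,9}:  v_{1} + v_{9} = v_{0} + v_{2}  →  sig = [2:1,1]
  {2,7}:  v_{2} + v_{7} = v_{0} + v_{6}  →  sig = [2:1,1]
  {2,8}:  v_{2} + v_{8} = v_{6} + v_{7}  →  sig = [2:1,1]
  {3,4}:  v_{3} + v_{4} = v_{1} + v_{2}  →  sig = [2:1,1]
  {3,7}:  v_{3} + v_{7} = v_{5} + v_{6}  →  sig = [2:1,1]
  {3,9}:  v_{3} + v_{9} = v_{2} + v_{6}  →  sig = [2:1,1]
  {4,5}:  v_{4} + v_{5} = v_{0} + v_{1}  →  sig = [2:1,1]
  {4,6}:  v_{4} + v_{6} = v_{0} + v_{2}  →  sig = [2:1,1]
  {4,8}:  v_{4} + v_{8} = v_{0} + v_{7}  →  sig = [2:1,1]
  {5,9}:  v_{5} + v_{9} = v_{0} + v_{6}  →  sig = [2:1,1]
  {8,9}:  v_{8} + v_{9} = v_{0} + 2·v_{6} + v_{7}  →  sig = [2:1,1,2]
  {0,8}:  v_{0} + v_{8} = 2·v_{7}  →  sig = [2:2]
  {4,7}:  v_{4} + v_{7} = 2·v_{0}  →  sig = [2:2]
  {3,8}:  v_{3} + v_{8} = 2·v_{5} + 2·v_{6}  →  sig = [2:2,2]
  {4,9}:  v_{4} + v_{9} = 2·v_{0} + 2·v_{2}  →  sig = [2:2,2]
  {7,9}:  v_{7} + v_{9} = 2·v_{0} + 2·v_{6}  →  sig = [2:2,2]
  {0,1,2}:  v_{0} + v_{1} + v_{2} = v_{4}  →  sig = [3:1]
  {0,2,6}:  v_{0} + v_{2} + v_{6} = v_{9}  →  sig = [3:1]
  {0,5,6}:  v_{0} + v_{5} + v_{6} = v_{7}  →  sig = [3:1]
  {5,6,7}:  v_{5} + v_{6} + v_{7} = v_{8}  →  sig = [3:1]

Sorted signature multiset PRS(X):
{ [2:] ×3,  [2:1,1] ×12,  [2:1,1,2],  [2:2] ×2,  [2:2,2] ×3,  [3:1] ×4 }


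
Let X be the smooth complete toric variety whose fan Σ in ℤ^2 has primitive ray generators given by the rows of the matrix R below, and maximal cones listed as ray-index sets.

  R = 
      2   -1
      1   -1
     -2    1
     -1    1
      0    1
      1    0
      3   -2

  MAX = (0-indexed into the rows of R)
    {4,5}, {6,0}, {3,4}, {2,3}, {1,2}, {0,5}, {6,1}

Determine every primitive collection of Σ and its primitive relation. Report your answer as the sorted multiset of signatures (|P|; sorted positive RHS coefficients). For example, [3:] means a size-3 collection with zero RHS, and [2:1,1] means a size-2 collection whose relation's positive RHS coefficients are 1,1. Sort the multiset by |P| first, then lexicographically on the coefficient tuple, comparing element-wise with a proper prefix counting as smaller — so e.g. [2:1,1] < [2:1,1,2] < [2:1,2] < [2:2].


Σ has 14 primitive collections:

  P = {0,2}:  v_{0} + v_{2} = 0 — sig = [2:]
  P = {1,3}:  v_{1} + v_{3} = 0 — sig = [2:]
  P = {0,1}:  v_{0} + v_{1} = v_{6} — sig = [2:1]
  P = {0,3}:  v_{0} + v_{3} = v_{5} — sig = [2:1]
  P = {1,4}:  v_{1} + v_{4} = v_{5} — sig = [2:1]
  P = {1,5}:  v_{1} + v_{5} = v_{0} — sig = [2:1]
  P = {2,5}:  v_{2} + v_{5} = v_{3} — sig = [2:1]
  P = {2,6}:  v_{2} + v_{6} = v_{1} — sig = [2:1]
  P = {3,5}:  v_{3} + v_{5} = v_{4} — sig = [2:1]
  P = {3,6}:  v_{3} + v_{6} = v_{0} — sig = [2:1]
  P = {4,6}:  v_{4} + v_{6} = v_{0} + v_{5} — sig = [2:1,1]
  P = {0,4}:  v_{0} + v_{4} = 2·v_{5} — sig = [2:2]
  P = {2,4}:  v_{2} + v_{4} = 2·v_{3} — sig = [2:2]
  P = {5,6}:  v_{5} + v_{6} = 2·v_{0} — sig = [2:2]

so the primitive-relation signature multiset is
[[2:], [2:], [2:1], [2:1], [2:1], [2:1], [2:1], [2:1], [2:1], [2:1], [2:1,1], [2:2], [2:2], [2:2]]


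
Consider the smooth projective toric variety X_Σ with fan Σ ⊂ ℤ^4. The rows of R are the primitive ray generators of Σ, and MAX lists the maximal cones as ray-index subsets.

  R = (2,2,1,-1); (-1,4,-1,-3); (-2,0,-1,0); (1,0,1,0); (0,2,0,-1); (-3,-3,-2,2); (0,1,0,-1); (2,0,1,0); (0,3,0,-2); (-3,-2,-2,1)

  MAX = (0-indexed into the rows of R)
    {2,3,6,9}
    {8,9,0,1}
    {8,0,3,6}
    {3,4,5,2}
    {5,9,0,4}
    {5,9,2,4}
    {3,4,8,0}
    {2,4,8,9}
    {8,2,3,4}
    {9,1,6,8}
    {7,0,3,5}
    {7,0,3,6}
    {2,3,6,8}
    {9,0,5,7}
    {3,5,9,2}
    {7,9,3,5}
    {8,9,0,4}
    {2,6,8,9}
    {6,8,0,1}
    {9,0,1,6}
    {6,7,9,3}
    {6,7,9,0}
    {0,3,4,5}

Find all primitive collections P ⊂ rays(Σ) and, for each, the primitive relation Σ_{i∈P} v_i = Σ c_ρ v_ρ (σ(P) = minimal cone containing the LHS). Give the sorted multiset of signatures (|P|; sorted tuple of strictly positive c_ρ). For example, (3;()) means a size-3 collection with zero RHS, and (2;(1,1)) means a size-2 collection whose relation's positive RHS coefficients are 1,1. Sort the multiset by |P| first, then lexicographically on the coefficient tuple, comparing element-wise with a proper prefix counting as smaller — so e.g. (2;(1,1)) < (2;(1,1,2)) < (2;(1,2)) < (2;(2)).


16 collections generate NE(X_Σ); each relation:

  P = {2,7}:  v_{2} + v_{7} = 0  →  sig = (2;())
  P = {0,2}:  v_{0} + v_{2} = v_{4}  →  sig = (2;(1))
  P = {4,6}:  v_{4} + v_{6} = v_{8}  →  sig = (2;(1))
  P = {4,7}:  v_{4} + v_{7} = v_{0}  →  sig = (2;(1))
  P = {5,6}:  v_{5} + v_{6} = v_{9}  →  sig = (2;(1))
  P = {1,3}:  v_{1} + v_{3} = v_{6} + v_{8}  →  sig = (2;(1,1))
  P = {5,8}:  v_{5} + v_{8} = v_{4} + v_{9}  →  sig = (2;(1,1))
  P = {7,8}:  v_{7} + v_{8} = v_{0} + v_{6}  →  sig = (2;(1,1))
  P = {1,4}:  v_{1} + v_{4} = v_{0} + 2·v_{8} + v_{9}  →  sig = (2;(1,1,2))
  P = {1,5}:  v_{1} + v_{5} = v_{0} + v_{8} + 2·v_{9}  →  sig = (2;(1,1,2))
  P = {1,2}:  v_{1} + v_{2} = 2·v_{8} + v_{9}  →  sig = (2;(1,2))
  P = {1,7}:  v_{1} + v_{7} = 2·v_{0} + 2·v_{6} + v_{9}  →  sig = (2;(1,2,2))
  P = {0,3,9}:  v_{0} + v_{3} + v_{9} = 0  →  sig = (3;())
  P = {3,4,9}:  v_{3} + v_{4} + v_{9} = v_{2}  →  sig = (3;(1))
  P = {3,8,9}:  v_{3} + v_{8} + v_{9} = v_{2} + v_{6}  →  sig = (3;(1,1))
  P = {0,6,8,9}:  v_{0} + v_{6} + v_{8} + v_{9} = v_{1}  →  sig = (4;(1))

Sorted signature multiset PRS(X):
[(2;()), (2;(1)), (2;(1)), (2;(1)), (2;(1)), (2;(1,1)), (2;(1,1)), (2;(1,1)), (2;(1,1,2)), (2;(1,1,2)), (2;(1,2)), (2;(1,2,2)), (3;()), (3;(1)), (3;(1,1)), (4;(1))]


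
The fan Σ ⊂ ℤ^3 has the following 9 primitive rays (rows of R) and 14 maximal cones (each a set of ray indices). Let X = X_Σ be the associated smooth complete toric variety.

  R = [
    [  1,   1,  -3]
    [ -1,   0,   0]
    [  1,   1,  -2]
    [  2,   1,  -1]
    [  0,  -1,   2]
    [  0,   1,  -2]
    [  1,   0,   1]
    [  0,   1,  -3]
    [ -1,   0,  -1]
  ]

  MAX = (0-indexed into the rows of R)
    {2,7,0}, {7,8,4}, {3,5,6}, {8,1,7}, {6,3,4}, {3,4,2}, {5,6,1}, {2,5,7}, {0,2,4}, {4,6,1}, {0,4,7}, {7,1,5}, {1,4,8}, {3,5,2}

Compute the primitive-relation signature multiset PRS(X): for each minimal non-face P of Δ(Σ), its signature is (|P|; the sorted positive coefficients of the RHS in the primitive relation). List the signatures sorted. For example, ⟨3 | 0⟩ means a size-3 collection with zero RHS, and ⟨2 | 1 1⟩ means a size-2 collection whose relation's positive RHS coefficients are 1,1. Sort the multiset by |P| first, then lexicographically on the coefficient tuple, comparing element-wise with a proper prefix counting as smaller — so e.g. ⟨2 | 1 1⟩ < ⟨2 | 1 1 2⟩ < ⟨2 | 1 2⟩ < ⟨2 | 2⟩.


Minimal non-faces — 17 found among 9 rays, 14 max cones:

  {4,5}:  v_{4} + v_{5} = 0  so sig = ⟨2 | 0⟩
  {6,8}:  v_{6} + v_{8} = 0  so sig = ⟨2 | 0⟩
  {0,1}:  v_{0} + v_{1} = v_{7}  so sig = ⟨2 | 1⟩
  {1,2}:  v_{1} + v_{2} = v_{5}  so sig = ⟨2 | 1⟩
  {2,6}:  v_{2} + v_{6} = v_{3}  so sig = ⟨2 | 1⟩
  {2,8}:  v_{2} + v_{8} = v_{7}  so sig = ⟨2 | 1⟩
  {3,8}:  v_{3} + v_{8} = v_{2}  so sig = ⟨2 | 1⟩
  {6,7}:  v_{6} + v_{7} = v_{2}  so sig = ⟨2 | 1⟩
  {0,5}:  v_{0} + v_{5} = v_{2} + v_{7}  so sig = ⟨2 | 1 1⟩
  {1,3}:  v_{1} + v_{3} = v_{5} + v_{6}  so sig = ⟨2 | 1 1⟩
  {5,8}:  v_{5} + v_{8} = v_{1} + v_{7}  so sig = ⟨2 | 1 1⟩
  {0,6}:  v_{0} + v_{6} = 2·v_{2} + v_{4}  so sig = ⟨2 | 1 2⟩
  {0,8}:  v_{0} + v_{8} = v_{4} + 2·v_{7}  so sig = ⟨2 | 1 2⟩
  {0,3}:  v_{0} + v_{3} = 3·v_{2} + v_{4}  so sig = ⟨2 | 1 3⟩
  {3,7}:  v_{3} + v_{7} = 2·v_{2}  so sig = ⟨2 | 2⟩
  {1,4,7}:  v_{1} + v_{4} + v_{7} = v_{8}  so sig = ⟨3 | 1⟩
  {2,4,7}:  v_{2} + v_{4} + v_{7} = v_{0}  so sig = ⟨3 | 1⟩

Sorted signature multiset PRS(X):
    |P|=2: 15 collections, coeffs (), (), (1), (1), (1), (1), (1), (1), (1,1), (1,1), (1,1), (1,2), (1,2), (1,3), (2)
    |P|=3: 2 collections, coeffs (1), (1)


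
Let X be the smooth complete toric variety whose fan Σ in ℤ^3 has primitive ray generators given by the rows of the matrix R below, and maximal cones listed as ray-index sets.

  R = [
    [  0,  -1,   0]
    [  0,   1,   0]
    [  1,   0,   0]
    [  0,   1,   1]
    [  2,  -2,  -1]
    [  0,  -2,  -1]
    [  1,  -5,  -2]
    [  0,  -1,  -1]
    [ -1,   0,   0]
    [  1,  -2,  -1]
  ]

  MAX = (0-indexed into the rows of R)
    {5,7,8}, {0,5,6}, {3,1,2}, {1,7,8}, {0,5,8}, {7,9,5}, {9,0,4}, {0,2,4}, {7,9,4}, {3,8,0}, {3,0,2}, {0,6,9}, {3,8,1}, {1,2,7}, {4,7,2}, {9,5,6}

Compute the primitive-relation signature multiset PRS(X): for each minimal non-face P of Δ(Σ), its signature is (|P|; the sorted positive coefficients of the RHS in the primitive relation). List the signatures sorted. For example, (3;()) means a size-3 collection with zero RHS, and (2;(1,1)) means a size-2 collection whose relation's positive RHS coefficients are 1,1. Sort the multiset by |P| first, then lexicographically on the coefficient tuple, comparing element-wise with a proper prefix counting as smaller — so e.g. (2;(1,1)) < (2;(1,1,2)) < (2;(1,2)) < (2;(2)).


22 collections generate NE(X_Σ); each relation:

  P={0,1}:  v_{0} + v_{1} = 0  so sig = (2;())
  P={2,8}:  v_{2} + v_{8} = 0  so sig = (2;())
  P={3,7}:  v_{3} + v_{7} = 0  so sig = (2;())
  P={0,7}:  v_{0} + v_{7} = v_{5}  so sig = (2;(1))
  P={1,5}:  v_{1} + v_{5} = v_{7}  so sig = (2;(1))
  P={2,5}:  v_{2} + v_{5} = v_{9}  so sig = (2;(1))
  P={2,9}:  v_{2} + v_{9} = v_{4}  so sig = (2;(1))
  P={3,5}:  v_{3} + v_{5} = v_{0}  so sig = (2;(1))
  P={4,8}:  v_{4} + v_{8} = v_{9}  so sig = (2;(1))
  P={8,9}:  v_{8} + v_{9} = v_{5}  so sig = (2;(1))
  P={1,6}:  v_{1} + v_{6} = v_{5} + v_{9}  so sig = (2;(1,1))
  P={1,9}:  v_{1} + v_{9} = v_{2} + v_{7}  so sig = (2;(1,1))
  P={3,9}:  v_{3} + v_{9} = v_{0} + v_{2}  so sig = (2;(1,1))
  P={1,4}:  v_{1} + v_{4} = 2·v_{2} + v_{7}  so sig = (2;(1,2))
  P={2,6}:  v_{2} + v_{6} = v_{0} + 2·v_{9}  so sig = (2;(1,2))
  P={3,4}:  v_{3} + v_{4} = v_{0} + 2·v_{2}  so sig = (2;(1,2))
  P={3,6}:  v_{3} + v_{6} = 2·v_{0} + v_{9}  so sig = (2;(1,2))
  P={6,7}:  v_{6} + v_{7} = 2·v_{5} + v_{9}  so sig = (2;(1,2))
  P={6,8}:  v_{6} + v_{8} = v_{0} + 2·v_{5}  so sig = (2;(1,2))
  P={4,6}:  v_{4} + v_{6} = v_{0} + 3·v_{9}  so sig = (2;(1,3))
  P={4,5}:  v_{4} + v_{5} = 2·v_{9}  so sig = (2;(2))
  P={0,5,9}:  v_{0} + v_{5} + v_{9} = v_{6}  so sig = (3;(1))

so the primitive-relation signature multiset is
    (2;())
    (2;())
    (2;())
    (2;(1))
    (2;(1))
    (2;(1))
    (2;(1))
    (2;(1))
    (2;(1))
    (2;(1))
    (2;(1,1))
    (2;(1,1))
    (2;(1,1))
    (2;(1,2))
    (2;(1,2))
    (2;(1,2))
    (2;(1,2))
    (2;(1,2))
    (2;(1,2))
    (2;(1,3))
    (2;(2))
    (3;(1))


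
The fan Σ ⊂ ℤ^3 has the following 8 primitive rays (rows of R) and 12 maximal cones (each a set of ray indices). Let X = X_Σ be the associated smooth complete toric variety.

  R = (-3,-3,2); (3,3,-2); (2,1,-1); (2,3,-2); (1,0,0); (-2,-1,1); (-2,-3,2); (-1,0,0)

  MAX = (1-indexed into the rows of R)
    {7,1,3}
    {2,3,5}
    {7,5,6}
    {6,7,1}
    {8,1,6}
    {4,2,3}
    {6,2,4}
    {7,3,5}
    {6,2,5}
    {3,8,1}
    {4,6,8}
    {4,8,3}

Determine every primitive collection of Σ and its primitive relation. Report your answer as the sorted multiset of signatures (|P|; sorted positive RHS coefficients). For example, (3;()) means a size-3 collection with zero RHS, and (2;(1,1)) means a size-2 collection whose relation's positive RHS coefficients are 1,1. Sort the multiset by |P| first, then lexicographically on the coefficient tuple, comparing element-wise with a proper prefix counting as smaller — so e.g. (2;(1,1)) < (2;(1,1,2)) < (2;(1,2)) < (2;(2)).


Primitive collections (10):

  P = {1,2}:  v_{1} + v_{2} = 0  →  sig = (2;())
  P = {3,6}:  v_{3} + v_{6} = 0  →  sig = (2;())
  P = {4,7}:  v_{4} + v_{7} = 0  →  sig = (2;())
  P = {5,8}:  v_{5} + v_{8} = 0  →  sig = (2;())
  P = {1,4}:  v_{1} + v_{4} = v_{8}  →  sig = (2;(1))
  P = {1,5}:  v_{1} + v_{5} = v_{7}  →  sig = (2;(1))
  P = {2,7}:  v_{2} + v_{7} = v_{5}  →  sig = (2;(1))
  P = {2,8}:  v_{2} + v_{8} = v_{4}  →  sig = (2;(1))
  P = {4,5}:  v_{4} + v_{5} = v_{2}  →  sig = (2;(1))
  P = {7,8}:  v_{7} + v_{8} = v_{1}  →  sig = (2;(1))

so the primitive-relation signature multiset is
{ (2;()) ×4,  (2;(1)) ×6 }


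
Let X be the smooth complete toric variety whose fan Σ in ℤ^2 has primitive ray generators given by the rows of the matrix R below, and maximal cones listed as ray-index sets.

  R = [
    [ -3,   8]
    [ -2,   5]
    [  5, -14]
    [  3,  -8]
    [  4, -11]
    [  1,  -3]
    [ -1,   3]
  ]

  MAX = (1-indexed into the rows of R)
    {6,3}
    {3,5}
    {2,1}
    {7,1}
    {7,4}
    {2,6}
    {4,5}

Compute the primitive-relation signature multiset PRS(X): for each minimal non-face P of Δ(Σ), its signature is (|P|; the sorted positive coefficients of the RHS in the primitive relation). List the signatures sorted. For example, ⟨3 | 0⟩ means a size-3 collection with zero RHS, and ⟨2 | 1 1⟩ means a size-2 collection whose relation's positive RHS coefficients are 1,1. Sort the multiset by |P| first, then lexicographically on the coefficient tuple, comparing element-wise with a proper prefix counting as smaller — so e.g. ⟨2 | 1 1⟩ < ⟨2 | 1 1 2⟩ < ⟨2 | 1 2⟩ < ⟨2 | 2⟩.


|primitive collections| = 14. Relations:

  P={1,4}:  v_{1} + v_{4} = 0 ; sig = ⟨2 | 0⟩
  P={6,7}:  v_{6} + v_{7} = 0 ; sig = ⟨2 | 0⟩
  P={1,5}:  v_{1} + v_{5} = v_{6} ; sig = ⟨2 | 1⟩
  P={1,6}:  v_{1} + v_{6} = v_{2} ; sig = ⟨2 | 1⟩
  P={2,4}:  v_{2} + v_{4} = v_{6} ; sig = ⟨2 | 1⟩
  P={2,7}:  v_{2} + v_{7} = v_{1} ; sig = ⟨2 | 1⟩
  P={3,7}:  v_{3} + v_{7} = v_{5} ; sig = ⟨2 | 1⟩
  P={4,6}:  v_{4} + v_{6} = v_{5} ; sig = ⟨2 | 1⟩
  P={5,6}:  v_{5} + v_{6} = v_{3} ; sig = ⟨2 | 1⟩
  P={5,7}:  v_{5} + v_{7} = v_{4} ; sig = ⟨2 | 1⟩
  P={1,3}:  v_{1} + v_{3} = 2·v_{6} ; sig = ⟨2 | 2⟩
  P={2,5}:  v_{2} + v_{5} = 2·v_{6} ; sig = ⟨2 | 2⟩
  P={3,4}:  v_{3} + v_{4} = 2·v_{5} ; sig = ⟨2 | 2⟩
  P={2,3}:  v_{2} + v_{3} = 3·v_{6} ; sig = ⟨2 | 3⟩

Sorted signature multiset PRS(X):
    |P|=2: 14 collections, coeffs (), (), (1), (1), (1), (1), (1), (1), (1), (1), (2), (2), (2), (3)


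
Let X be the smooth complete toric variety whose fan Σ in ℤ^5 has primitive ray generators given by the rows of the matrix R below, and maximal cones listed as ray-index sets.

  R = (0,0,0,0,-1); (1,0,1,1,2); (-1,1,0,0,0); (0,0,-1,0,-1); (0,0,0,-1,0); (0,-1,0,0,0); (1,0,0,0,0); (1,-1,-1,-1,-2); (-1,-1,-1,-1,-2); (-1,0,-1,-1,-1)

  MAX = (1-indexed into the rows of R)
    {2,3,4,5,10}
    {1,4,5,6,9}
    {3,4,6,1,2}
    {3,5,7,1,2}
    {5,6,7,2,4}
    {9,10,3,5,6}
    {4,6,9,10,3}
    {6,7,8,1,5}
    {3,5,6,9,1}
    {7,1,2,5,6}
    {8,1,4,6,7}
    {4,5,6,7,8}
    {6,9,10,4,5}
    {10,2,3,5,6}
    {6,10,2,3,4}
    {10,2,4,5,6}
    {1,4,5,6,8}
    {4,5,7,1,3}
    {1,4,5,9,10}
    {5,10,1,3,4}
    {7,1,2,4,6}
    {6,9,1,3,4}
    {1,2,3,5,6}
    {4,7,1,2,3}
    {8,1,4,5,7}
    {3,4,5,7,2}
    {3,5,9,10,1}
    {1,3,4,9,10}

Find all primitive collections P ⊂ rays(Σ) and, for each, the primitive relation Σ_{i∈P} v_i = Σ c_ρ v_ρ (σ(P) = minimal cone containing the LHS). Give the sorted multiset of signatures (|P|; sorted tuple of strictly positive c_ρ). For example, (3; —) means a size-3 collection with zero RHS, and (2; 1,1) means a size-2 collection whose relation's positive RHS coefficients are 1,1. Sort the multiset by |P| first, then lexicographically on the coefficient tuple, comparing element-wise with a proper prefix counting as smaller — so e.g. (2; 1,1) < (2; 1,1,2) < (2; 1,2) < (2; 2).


The 14 primitive collections of Σ (r=10, n=5):

  {2,9}:  v_{2} + v_{9} = v_{6}  so sig = (2; 1)
  {7,10}:  v_{7} + v_{10} = v_{4} + v_{5}  so sig = (2; 1,1)
  {3,8}:  v_{3} + v_{8} = v_{1} + v_{4} + v_{5}  so sig = (2; 1,1,1)
  {7,9}:  v_{7} + v_{9} = v_{1} + v_{4} + v_{5} + v_{6}  so sig = (2; 1,1,1,1)
  {8,10}:  v_{8} + v_{10} = v_{1} + 2·v_{4} + 2·v_{5} + v_{6}  so sig = (2; 1,1,2,2)
  {2,8}:  v_{2} + v_{8} = v_{6} + 2·v_{7}  so sig = (2; 1,2)
  {8,9}:  v_{8} + v_{9} = 2·v_{1} + 2·v_{4} + 2·v_{5} + 2·v_{6}  so sig = (2; 2,2,2,2)
  {1,2,10}:  v_{1} + v_{2} + v_{10} = 0  so sig = (3; —)
  {3,6,7}:  v_{3} + v_{6} + v_{7} = 0  so sig = (3; —)
  {1,6,10}:  v_{1} + v_{6} + v_{10} = v_{9}  so sig = (3; 1)
  {1,2,4,5}:  v_{1} + v_{2} + v_{4} + v_{5} = v_{7}  so sig = (4; 1)
  {3,4,5,6}:  v_{3} + v_{4} + v_{5} + v_{6} = v_{10}  so sig = (4; 1)
  {3,4,5,9}:  v_{3} + v_{4} + v_{5} + v_{9} = v_{1} + 2·v_{10}  so sig = (4; 1,2)
  {1,4,5,6,7}:  v_{1} + v_{4} + v_{5} + v_{6} + v_{7} = v_{8}  so sig = (5; 1)

Signatures (|P|; sorted positive RHS coefficients), sorted:
    (2; 1)
    (2; 1,1)
    (2; 1,1,1)
    (2; 1,1,1,1)
    (2; 1,1,2,2)
    (2; 1,2)
    (2; 2,2,2,2)
    (3; —)
    (3; —)
    (3; 1)
    (4; 1)
    (4; 1)
    (4; 1,2)
    (5; 1)


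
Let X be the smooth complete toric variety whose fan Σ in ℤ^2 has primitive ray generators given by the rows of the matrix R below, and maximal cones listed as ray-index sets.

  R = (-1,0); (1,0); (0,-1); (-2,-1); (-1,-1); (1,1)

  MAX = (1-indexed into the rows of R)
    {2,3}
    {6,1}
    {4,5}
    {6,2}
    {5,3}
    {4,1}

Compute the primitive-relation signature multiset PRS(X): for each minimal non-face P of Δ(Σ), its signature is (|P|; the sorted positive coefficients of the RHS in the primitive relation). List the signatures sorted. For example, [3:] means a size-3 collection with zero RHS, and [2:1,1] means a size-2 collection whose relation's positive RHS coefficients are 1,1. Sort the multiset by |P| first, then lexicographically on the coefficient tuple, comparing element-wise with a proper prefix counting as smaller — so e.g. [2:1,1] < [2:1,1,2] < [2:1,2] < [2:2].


Σ has 9 primitive collections:

  {1,2}:  v_{1} + v_{2} = 0 ; sig = [2:]
  {5,6}:  v_{5} + v_{6} = 0 ; sig = [2:]
  {1,3}:  v_{1} + v_{3} = v_{5} ; sig = [2:1]
  {1,5}:  v_{1} + v_{5} = v_{4} ; sig = [2:1]
  {2,4}:  v_{2} + v_{4} = v_{5} ; sig = [2:1]
  {2,5}:  v_{2} + v_{5} = v_{3} ; sig = [2:1]
  {3,6}:  v_{3} + v_{6} = v_{2} ; sig = [2:1]
  {4,6}:  v_{4} + v_{6} = v_{1} ; sig = [2:1]
  {3,4}:  v_{3} + v_{4} = 2·v_{5} ; sig = [2:2]

Sorted signature multiset PRS(X):
[[2:], [2:], [2:1], [2:1], [2:1], [2:1], [2:1], [2:1], [2:2]]


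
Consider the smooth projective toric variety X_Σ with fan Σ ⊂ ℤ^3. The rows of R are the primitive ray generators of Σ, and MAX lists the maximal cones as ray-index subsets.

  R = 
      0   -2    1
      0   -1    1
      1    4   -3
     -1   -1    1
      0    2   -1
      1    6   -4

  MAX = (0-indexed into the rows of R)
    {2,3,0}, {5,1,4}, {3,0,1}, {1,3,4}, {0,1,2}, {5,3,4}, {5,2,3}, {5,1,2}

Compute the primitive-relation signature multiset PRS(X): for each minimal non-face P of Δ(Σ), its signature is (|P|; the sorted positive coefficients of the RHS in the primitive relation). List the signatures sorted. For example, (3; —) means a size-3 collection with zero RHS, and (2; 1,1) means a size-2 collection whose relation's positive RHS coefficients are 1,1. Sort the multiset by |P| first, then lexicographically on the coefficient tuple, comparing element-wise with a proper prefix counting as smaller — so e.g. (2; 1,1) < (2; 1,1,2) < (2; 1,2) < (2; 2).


Σ has 5 primitive collections:

  • {0,4}:  v_{0} + v_{4} = 0 ; sig = (2; —)
  • {0,5}:  v_{0} + v_{5} = v_{2} ; sig = (2; 1)
  • {2,4}:  v_{2} + v_{4} = v_{5} ; sig = (2; 1)
  • {1,2,3}:  v_{1} + v_{2} + v_{3} = v_{4} ; sig = (3; 1)
  • {1,3,5}:  v_{1} + v_{3} + v_{5} = 2·v_{4} ; sig = (3; 2)

Hence PRS(X_Σ) =
    |P|=2: 3 collections, coeffs (), (1), (1)
    |P|=3: 2 collections, coeffs (1), (2)


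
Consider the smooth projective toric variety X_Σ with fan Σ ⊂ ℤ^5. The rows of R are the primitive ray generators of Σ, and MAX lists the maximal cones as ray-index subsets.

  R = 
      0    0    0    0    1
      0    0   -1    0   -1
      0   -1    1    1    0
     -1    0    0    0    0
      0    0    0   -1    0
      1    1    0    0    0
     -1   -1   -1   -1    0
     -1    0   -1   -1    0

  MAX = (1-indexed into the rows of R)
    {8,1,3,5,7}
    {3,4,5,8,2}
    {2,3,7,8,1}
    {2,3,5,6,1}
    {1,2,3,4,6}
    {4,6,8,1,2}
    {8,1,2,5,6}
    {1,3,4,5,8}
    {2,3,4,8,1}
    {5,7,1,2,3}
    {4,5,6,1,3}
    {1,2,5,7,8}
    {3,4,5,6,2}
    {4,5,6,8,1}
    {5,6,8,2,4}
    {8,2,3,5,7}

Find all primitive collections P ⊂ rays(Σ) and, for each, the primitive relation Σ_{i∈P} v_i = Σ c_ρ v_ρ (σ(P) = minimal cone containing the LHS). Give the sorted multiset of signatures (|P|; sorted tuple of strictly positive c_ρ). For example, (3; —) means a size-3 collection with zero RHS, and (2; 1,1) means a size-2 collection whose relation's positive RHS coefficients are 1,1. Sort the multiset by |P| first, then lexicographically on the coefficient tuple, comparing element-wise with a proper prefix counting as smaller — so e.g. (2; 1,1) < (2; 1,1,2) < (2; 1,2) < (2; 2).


Primitive collections (5):

  P={6,7}:  v_{6} + v_{7} = v_{1} + v_{2} + v_{5}  ⟹  sig = (2; 1,1,1)
  P={4,7}:  v_{4} + v_{7} = v_{3} + 2·v_{8}  ⟹  sig = (2; 1,2)
  P={3,6,8}:  v_{3} + v_{6} + v_{8} = 0  ⟹  sig = (3; —)
  P={1,2,4,5}:  v_{1} + v_{2} + v_{4} + v_{5} = v_{8}  ⟹  sig = (4; 1)
  P={1,2,3,5,8}:  v_{1} + v_{2} + v_{3} + v_{5} + v_{8} = v_{7}  ⟹  sig = (5; 1)

Hence PRS(X_Σ) =
{ (2; 1,1,1),  (2; 1,2),  (3; —),  (4; 1),  (5; 1) }


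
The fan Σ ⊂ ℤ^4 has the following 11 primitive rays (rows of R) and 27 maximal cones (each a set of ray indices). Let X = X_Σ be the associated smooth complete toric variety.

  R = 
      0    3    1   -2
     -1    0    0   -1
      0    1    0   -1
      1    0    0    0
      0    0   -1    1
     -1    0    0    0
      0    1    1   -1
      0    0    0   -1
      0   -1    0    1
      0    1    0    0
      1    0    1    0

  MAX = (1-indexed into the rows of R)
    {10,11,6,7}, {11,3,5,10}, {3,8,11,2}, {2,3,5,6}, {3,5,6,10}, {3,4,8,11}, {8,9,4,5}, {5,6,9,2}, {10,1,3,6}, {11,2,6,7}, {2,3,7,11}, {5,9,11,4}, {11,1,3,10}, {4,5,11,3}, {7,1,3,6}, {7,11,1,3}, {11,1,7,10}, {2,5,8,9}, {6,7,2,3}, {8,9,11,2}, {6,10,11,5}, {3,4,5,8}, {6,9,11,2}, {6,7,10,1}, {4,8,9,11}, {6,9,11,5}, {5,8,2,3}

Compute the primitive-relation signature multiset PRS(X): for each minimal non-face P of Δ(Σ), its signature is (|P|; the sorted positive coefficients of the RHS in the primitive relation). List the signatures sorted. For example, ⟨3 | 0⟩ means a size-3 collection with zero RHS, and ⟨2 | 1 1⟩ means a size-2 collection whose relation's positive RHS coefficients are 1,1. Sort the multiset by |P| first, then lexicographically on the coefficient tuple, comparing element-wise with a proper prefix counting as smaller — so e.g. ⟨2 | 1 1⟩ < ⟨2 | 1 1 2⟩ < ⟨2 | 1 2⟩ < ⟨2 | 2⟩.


Primitive collections (22):

  P={3,9}:  v_{3} + v_{9} = 0  ⇒ sig = ⟨2 | 0⟩
  P={4,6}:  v_{4} + v_{6} = 0  ⇒ sig = ⟨2 | 0⟩
  P={2,4}:  v_{2} + v_{4} = v_{8}  ⇒ sig = ⟨2 | 1⟩
  P={5,7}:  v_{5} + v_{7} = v_{10}  ⇒ sig = ⟨2 | 1⟩
  P={6,8}:  v_{6} + v_{8} = v_{2}  ⇒ sig = ⟨2 | 1⟩
  P={8,10}:  v_{8} + v_{10} = v_{3}  ⇒ sig = ⟨2 | 1⟩
  P={1,9}:  v_{1} + v_{9} = v_{7} + v_{10}  ⇒ sig = ⟨2 | 1 1⟩
  P={2,10}:  v_{2} + v_{10} = v_{3} + v_{6}  ⇒ sig = ⟨2 | 1 1⟩
  P={4,7}:  v_{4} + v_{7} = v_{3} + v_{11}  ⇒ sig = ⟨2 | 1 1⟩
  P={7,9}:  v_{7} + v_{9} = v_{6} + v_{11}  ⇒ sig = ⟨2 | 1 1⟩
  P={4,10}:  v_{4} + v_{10} = v_{3} + v_{5} + v_{11}  ⇒ sig = ⟨2 | 1 1 1⟩
  P={7,8}:  v_{7} + v_{8} = v_{2} + v_{3} + v_{11}  ⇒ sig = ⟨2 | 1 1 1⟩
  P={9,10}:  v_{9} + v_{10} = v_{5} + v_{6} + v_{11}  ⇒ sig = ⟨2 | 1 1 1⟩
  P={1,2}:  v_{1} + v_{2} = 2·v_{3} + v_{6} + v_{7}  ⇒ sig = ⟨2 | 1 1 2⟩
  P={1,4}:  v_{1} + v_{4} = 2·v_{3} + v_{10} + v_{11}  ⇒ sig = ⟨2 | 1 1 2⟩
  P={1,5}:  v_{1} + v_{5} = v_{3} + 2·v_{10}  ⇒ sig = ⟨2 | 1 2⟩
  P={1,8}:  v_{1} + v_{8} = 2·v_{3} + v_{7}  ⇒ sig = ⟨2 | 1 2⟩
  P={2,5,11}:  v_{2} + v_{5} + v_{11} = 0  ⇒ sig = ⟨3 | 0⟩
  P={3,6,11}:  v_{3} + v_{6} + v_{11} = v_{7}  ⇒ sig = ⟨3 | 1⟩
  P={3,7,10}:  v_{3} + v_{7} + v_{10} = v_{1}  ⇒ sig = ⟨3 | 1⟩
  P={5,8,11}:  v_{5} + v_{8} + v_{11} = v_{4}  ⇒ sig = ⟨3 | 1⟩
  P={1,6,11}:  v_{1} + v_{6} + v_{11} = 2·v_{7} + v_{10}  ⇒ sig = ⟨3 | 1 2⟩

so the primitive-relation signature multiset is
    |P|=2: 17 collections, coeffs (), (), (1), (1), (1), (1), (1,1), (1,1), (1,1), (1,1), (1,1,1), (1,1,1), (1,1,1), (1,1,2), (1,1,2), (1,2), (1,2)
    |P|=3: 5 collections, coeffs (), (1), (1), (1), (1,2)


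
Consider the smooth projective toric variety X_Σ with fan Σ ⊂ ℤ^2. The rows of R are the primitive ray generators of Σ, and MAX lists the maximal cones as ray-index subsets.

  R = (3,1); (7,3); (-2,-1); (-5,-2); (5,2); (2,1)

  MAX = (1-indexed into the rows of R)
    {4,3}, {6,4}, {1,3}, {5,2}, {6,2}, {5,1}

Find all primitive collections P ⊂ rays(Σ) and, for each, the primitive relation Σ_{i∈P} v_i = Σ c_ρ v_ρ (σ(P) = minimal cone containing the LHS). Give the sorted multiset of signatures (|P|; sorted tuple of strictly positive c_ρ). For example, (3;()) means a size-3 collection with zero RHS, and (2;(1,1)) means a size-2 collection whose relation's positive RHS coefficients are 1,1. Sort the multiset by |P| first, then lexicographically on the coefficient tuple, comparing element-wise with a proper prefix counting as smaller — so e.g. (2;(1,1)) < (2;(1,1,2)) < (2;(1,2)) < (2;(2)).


9 minimal non-faces of Δ(Σ) (on 6 rays):

  {3,6}:  v_{3} + v_{6} = 0  so sig = (2;())
  {4,5}:  v_{4} + v_{5} = 0  so sig = (2;())
  {1,4}:  v_{1} + v_{4} = v_{3}  so sig = (2;(1))
  {1,6}:  v_{1} + v_{6} = v_{5}  so sig = (2;(1))
  {2,3}:  v_{2} + v_{3} = v_{5}  so sig = (2;(1))
  {2,4}:  v_{2} + v_{4} = v_{6}  so sig = (2;(1))
  {3,5}:  v_{3} + v_{5} = v_{1}  so sig = (2;(1))
  {5,6}:  v_{5} + v_{6} = v_{2}  so sig = (2;(1))
  {1,2}:  v_{1} + v_{2} = 2·v_{5}  so sig = (2;(2))

Signatures (|P|; sorted positive RHS coefficients), sorted:
[(2;()), (2;()), (2;(1)), (2;(1)), (2;(1)), (2;(1)), (2;(1)), (2;(1)), (2;(2))]


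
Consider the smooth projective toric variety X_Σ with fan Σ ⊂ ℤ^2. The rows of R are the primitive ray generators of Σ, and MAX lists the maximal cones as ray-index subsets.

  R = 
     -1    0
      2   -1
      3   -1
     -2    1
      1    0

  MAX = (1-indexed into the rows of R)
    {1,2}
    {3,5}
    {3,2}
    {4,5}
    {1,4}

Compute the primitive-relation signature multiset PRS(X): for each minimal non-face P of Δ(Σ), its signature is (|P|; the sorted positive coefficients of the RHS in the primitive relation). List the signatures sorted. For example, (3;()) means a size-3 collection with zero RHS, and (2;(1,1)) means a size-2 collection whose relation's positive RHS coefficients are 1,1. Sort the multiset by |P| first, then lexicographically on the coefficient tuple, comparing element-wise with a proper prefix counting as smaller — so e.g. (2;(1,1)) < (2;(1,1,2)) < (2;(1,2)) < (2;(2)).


Primitive collections (5):

  P={1,5}:  v_{1} + v_{5} = 0  ⟹  sig = (2;())
  P={2,4}:  v_{2} + v_{4} = 0  ⟹  sig = (2;())
  P={1,3}:  v_{1} + v_{3} = v_{2}  ⟹  sig = (2;(1))
  P={2,5}:  v_{2} + v_{5} = v_{3}  ⟹  sig = (2;(1))
  P={3,4}:  v_{3} + v_{4} = v_{5}  ⟹  sig = (2;(1))

so the primitive-relation signature multiset is
{ (2;()) ×2,  (2;(1)) ×3 }


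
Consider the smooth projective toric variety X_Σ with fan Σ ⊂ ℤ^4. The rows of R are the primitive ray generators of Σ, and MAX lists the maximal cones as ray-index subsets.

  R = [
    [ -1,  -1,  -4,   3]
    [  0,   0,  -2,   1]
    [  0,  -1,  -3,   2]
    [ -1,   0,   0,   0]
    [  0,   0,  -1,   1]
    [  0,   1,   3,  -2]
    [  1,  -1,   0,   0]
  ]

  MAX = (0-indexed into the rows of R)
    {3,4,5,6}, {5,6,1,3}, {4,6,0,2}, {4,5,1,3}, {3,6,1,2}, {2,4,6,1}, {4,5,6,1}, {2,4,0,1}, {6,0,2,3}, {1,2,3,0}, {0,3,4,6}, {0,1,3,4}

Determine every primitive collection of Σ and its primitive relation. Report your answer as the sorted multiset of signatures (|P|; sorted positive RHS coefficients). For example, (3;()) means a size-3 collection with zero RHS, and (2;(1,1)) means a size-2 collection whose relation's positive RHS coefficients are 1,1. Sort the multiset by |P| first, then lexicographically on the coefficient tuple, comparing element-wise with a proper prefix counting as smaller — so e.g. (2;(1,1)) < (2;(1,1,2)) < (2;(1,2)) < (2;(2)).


The 5 primitive collections of Σ (r=7, n=4):

  P={2,5}:  v_{2} + v_{5} = 0  ⟹  sig = (2;())
  P={0,5}:  v_{0} + v_{5} = v_{3} + v_{4}  ⟹  sig = (2;(1,1))
  P={2,3,4}:  v_{2} + v_{3} + v_{4} = v_{0}  ⟹  sig = (3;(1))
  P={0,1,6}:  v_{0} + v_{1} + v_{6} = 2·v_{2}  ⟹  sig = (3;(2))
  P={1,3,4,6}:  v_{1} + v_{3} + v_{4} + v_{6} = v_{2}  ⟹  sig = (4;(1))

Sorted signature multiset PRS(X):
{ (2;()),  (2;(1,1)),  (3;(1)),  (3;(2)),  (4;(1)) }


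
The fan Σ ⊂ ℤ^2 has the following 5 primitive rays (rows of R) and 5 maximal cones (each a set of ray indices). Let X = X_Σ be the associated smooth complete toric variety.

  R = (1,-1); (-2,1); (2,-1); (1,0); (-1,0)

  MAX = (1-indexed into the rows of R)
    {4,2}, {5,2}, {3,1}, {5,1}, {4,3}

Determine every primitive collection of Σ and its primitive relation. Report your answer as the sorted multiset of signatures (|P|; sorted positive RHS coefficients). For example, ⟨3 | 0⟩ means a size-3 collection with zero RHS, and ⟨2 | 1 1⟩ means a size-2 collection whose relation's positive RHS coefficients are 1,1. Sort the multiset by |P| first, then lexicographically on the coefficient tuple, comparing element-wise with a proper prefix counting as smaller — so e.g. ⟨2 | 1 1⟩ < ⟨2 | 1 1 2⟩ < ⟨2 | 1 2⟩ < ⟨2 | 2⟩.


|primitive collections| = 5. Relations:

  • {2,3}:  v_{2} + v_{3} = 0 ; sig = ⟨2 | 0⟩
  • {4,5}:  v_{4} + v_{5} = 0 ; sig = ⟨2 | 0⟩
  • {1,2}:  v_{1} + v_{2} = v_{5} ; sig = ⟨2 | 1⟩
  • {1,4}:  v_{1} + v_{4} = v_{3} ; sig = ⟨2 | 1⟩
  • {3,5}:  v_{3} + v_{5} = v_{1} ; sig = ⟨2 | 1⟩

Signatures (|P|; sorted positive RHS coefficients), sorted:
{ ⟨2 | 0⟩ ×2,  ⟨2 | 1⟩ ×3 }


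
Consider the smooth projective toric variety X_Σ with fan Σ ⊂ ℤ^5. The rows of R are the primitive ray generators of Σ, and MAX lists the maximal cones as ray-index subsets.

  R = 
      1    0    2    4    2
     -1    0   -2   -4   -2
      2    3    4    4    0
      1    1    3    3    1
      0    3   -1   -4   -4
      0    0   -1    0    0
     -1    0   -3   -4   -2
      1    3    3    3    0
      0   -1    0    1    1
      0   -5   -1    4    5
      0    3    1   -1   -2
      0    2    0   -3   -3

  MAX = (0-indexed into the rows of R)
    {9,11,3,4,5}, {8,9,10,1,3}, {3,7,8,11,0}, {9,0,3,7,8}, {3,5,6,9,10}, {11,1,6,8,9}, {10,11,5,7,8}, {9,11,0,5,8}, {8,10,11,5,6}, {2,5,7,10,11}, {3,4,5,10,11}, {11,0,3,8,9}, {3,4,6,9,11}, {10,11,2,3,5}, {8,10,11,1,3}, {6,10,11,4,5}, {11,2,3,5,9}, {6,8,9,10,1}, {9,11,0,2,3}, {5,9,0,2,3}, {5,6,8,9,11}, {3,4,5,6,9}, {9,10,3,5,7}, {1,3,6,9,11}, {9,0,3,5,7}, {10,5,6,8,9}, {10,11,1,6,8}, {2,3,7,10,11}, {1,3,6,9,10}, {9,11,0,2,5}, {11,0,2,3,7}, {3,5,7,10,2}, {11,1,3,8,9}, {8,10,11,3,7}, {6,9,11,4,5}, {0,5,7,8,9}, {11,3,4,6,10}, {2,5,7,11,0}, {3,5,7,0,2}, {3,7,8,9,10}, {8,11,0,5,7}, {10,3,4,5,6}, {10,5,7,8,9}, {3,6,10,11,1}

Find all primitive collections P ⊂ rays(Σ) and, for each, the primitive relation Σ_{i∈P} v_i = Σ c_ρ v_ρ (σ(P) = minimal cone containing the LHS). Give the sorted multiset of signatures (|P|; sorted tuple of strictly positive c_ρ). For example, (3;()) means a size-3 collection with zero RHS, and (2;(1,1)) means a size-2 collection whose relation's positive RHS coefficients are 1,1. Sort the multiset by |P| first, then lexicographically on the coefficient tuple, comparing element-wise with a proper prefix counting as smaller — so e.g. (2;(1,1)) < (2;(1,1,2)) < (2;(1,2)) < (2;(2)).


The 24 primitive collections of Σ (r=12, n=5):

  P={0,1}:  v_{0} + v_{1} = 0 — sig = (2;())
  P={0,6}:  v_{0} + v_{6} = v_{5} — sig = (2;(1))
  P={0,10}:  v_{0} + v_{10} = v_{7} — sig = (2;(1))
  P={1,5}:  v_{1} + v_{5} = v_{6} — sig = (2;(1))
  P={1,7}:  v_{1} + v_{7} = v_{10} — sig = (2;(1))
  P={4,8}:  v_{4} + v_{8} = v_{5} + v_{11} — sig = (2;(1,1))
  P={6,7}:  v_{6} + v_{7} = v_{5} + v_{10} — sig = (2;(1,1))
  P={1,2}:  v_{1} + v_{2} = v_{3} + v_{5} + v_{11} — sig = (2;(1,1,1))
  P={4,7}:  v_{4} + v_{7} = v_{3} + 2·v_{5} + v_{10} + v_{11} — sig = (2;(1,1,1,2))
  P={0,4}:  v_{0} + v_{4} = v_{3} + 2·v_{5} + v_{11} — sig = (2;(1,1,2))
  P={1,4}:  v_{1} + v_{4} = v_{3} + 2·v_{6} + v_{11} — sig = (2;(1,1,2))
  P={2,6}:  v_{2} + v_{6} = v_{3} + 2·v_{5} + v_{11} — sig = (2;(1,1,2))
  P={2,8}:  v_{2} + v_{8} = 2·v_{0} + v_{11} — sig = (2;(1,2))
  P={2,4}:  v_{2} + v_{4} = 2·v_{3} + 3·v_{5} + 2·v_{11} — sig = (2;(2,2,3))
  P={3,6,8}:  v_{3} + v_{6} + v_{8} = 0 — sig = (3;())
  P={9,10,11}:  v_{9} + v_{10} + v_{11} = 0 — sig = (3;())
  P={3,5,8}:  v_{3} + v_{5} + v_{8} = v_{0} — sig = (3;(1))
  P={7,9,11}:  v_{7} + v_{9} + v_{11} = v_{0} — sig = (3;(1))
  P={2,9,10}:  v_{2} + v_{9} + v_{10} = v_{0} + v_{3} + v_{5} — sig = (3;(1,1,1))
  P={4,9,10}:  v_{4} + v_{9} + v_{10} = v_{3} + v_{5} + v_{6} — sig = (3;(1,1,1))
  P={2,7,9}:  v_{2} + v_{7} + v_{9} = 2·v_{0} + v_{3} + v_{5} — sig = (3;(1,1,2))
  P={0,3,5,11}:  v_{0} + v_{3} + v_{5} + v_{11} = v_{2} — sig = (4;(1))
  P={3,5,6,11}:  v_{3} + v_{5} + v_{6} + v_{11} = v_{4} — sig = (4;(1))
  P={3,5,7,11}:  v_{3} + v_{5} + v_{7} + v_{11} = v_{2} + v_{10} — sig = (4;(1,1))

Signatures (|P|; sorted positive RHS coefficients), sorted:
    |P|=2: 14 collections, coeffs (), (1), (1), (1), (1), (1,1), (1,1), (1,1,1), (1,1,1,2), (1,1,2), (1,1,2), (1,1,2), (1,2), (2,2,3)
    |P|=3: 7 collections, coeffs (), (), (1), (1), (1,1,1), (1,1,1), (1,1,2)
    |P|=4: 3 collections, coeffs (1), (1), (1,1)
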